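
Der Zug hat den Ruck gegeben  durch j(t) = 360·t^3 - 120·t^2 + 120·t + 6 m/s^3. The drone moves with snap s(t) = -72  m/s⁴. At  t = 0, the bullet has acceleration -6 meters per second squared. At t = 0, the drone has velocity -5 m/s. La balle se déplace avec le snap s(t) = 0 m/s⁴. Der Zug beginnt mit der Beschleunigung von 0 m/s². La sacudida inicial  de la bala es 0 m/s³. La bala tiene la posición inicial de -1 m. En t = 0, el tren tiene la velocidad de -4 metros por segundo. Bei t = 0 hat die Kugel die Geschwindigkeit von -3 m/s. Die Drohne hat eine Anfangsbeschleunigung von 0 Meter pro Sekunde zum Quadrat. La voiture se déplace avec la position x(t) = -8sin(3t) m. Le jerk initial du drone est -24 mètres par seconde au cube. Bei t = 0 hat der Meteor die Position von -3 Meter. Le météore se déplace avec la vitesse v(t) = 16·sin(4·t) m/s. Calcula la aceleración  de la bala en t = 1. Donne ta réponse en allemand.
Wir müssen unsere Gleichung für den Snap s(t) = 0 2-mal integrieren. Die Stammfunktion von dem Snap ist der Ruck. Mit j(0) = 0 erhalten wir j(t) = 0. Das Integral von dem Ruck ist die Beschleunigung. Mit a(0) = -6 erhalten wir a(t) = -6. Aus der Gleichung für die Beschleunigung a(t) = -6, setzen wir t = 1 ein und erhalten a = -6.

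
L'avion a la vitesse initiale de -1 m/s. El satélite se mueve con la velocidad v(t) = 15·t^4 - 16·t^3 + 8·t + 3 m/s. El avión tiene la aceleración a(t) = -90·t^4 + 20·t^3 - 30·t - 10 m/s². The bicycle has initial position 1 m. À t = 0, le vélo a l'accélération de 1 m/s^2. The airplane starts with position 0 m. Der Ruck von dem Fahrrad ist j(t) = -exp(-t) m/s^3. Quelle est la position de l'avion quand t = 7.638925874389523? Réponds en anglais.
To find the answer, we compute 2 antiderivatives of a(t) = -90·t^4 + 20·t^3 - 30·t - 10. The integral of acceleration, with v(0) = -1, gives velocity: v(t) = -18·t^5 + 5·t^4 - 15·t^2 - 10·t - 1. Finding the antiderivative of v(t) and using x(0) = 0: x(t) = -3·t^6 + t^5 - 5·t^3 - 5·t^2 - t. Using x(t) = -3·t^6 + t^5 - 5·t^3 - 5·t^2 - t and substituting t = 7.638925874389523, we find x = -572611.300982004.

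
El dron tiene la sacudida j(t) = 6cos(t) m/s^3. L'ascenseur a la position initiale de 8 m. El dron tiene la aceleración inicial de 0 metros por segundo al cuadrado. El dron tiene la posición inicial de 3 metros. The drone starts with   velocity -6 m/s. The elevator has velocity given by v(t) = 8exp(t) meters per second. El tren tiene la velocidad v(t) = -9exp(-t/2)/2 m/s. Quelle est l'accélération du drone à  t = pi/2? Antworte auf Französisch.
Nous devons trouver l'intégrale de notre équation du jerk j(t) = 6·cos(t) 1 fois. En intégrant le jerk et en utilisant la condition initiale a(0) = 0, nous obtenons a(t) = 6·sin(t). En utilisant a(t) = 6·sin(t) et en substituant t = pi/2, nous trouvons a = 6.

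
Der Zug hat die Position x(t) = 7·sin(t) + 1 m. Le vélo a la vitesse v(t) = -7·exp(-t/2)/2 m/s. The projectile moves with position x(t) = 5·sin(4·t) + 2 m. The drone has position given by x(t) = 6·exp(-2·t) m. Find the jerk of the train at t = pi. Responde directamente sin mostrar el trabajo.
j(pi) = 7.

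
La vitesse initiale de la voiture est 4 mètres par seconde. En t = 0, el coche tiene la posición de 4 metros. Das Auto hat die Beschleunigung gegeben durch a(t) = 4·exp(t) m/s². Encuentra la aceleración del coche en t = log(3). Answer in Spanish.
Usando a(t) = 4·exp(t) y sustituyendo t = log(3), encontramos a = 12.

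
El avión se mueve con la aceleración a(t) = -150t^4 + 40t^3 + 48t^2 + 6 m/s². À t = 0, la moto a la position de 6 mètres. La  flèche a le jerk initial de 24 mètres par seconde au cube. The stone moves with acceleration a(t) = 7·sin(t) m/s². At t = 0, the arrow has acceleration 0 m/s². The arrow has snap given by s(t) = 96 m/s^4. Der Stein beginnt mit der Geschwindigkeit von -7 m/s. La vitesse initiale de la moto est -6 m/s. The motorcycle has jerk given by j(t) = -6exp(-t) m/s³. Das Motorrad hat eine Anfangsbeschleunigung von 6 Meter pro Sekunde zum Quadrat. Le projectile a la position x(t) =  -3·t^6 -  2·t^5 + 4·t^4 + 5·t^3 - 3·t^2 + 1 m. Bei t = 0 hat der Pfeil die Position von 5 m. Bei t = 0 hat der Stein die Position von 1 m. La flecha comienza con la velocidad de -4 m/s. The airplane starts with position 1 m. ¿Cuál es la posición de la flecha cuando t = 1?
Partiendo del snap s(t) = 96, tomamos 4 integrales. Tomando ∫s(t)dt y aplicando j(0) = 24, encontramos j(t) = 96·t + 24. Tomando ∫j(t)dt y aplicando a(0) = 0, encontramos a(t) = 24·t·(2·t + 1). La integral de la aceleración, con v(0) = -4, da la velocidad: v(t) = 16·t^3 + 12·t^2 - 4. Integrando la velocidad y usando la condición inicial x(0) = 5, obtenemos x(t) = 4·t^4 + 4·t^3 - 4·t + 5. De la ecuación de la posición x(t) = 4·t^4 + 4·t^3 - 4·t + 5, sustituimos t = 1 para obtener x = 9.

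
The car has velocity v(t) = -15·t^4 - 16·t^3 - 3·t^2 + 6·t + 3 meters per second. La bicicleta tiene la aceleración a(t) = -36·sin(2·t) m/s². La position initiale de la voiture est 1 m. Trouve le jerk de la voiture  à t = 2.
Nous devons dériver notre équation de la vitesse v(t) = -15·t^4 - 16·t^3 - 3·t^2 + 6·t + 3 2 fois. En prenant d/dt de v(t), nous trouvons a(t) = -60·t^3 - 48·t^2 - 6·t + 6. La dérivée de l'accélération donne le jerk: j(t) = -180·t^2 - 96·t - 6. De l'équation du jerk j(t) = -180·t^2 - 96·t - 6, nous substituons t = 2 pour obtenir j = -918.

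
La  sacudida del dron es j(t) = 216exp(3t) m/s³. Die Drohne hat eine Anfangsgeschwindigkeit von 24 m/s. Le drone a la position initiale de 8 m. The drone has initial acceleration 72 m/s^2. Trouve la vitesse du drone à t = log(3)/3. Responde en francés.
En partant du jerk j(t) = 216·exp(3·t), nous prenons 2 intégrales. En prenant ∫j(t)dt et en appliquant a(0) = 72, nous trouvons a(t) = 72·exp(3·t). La primitive de l'accélération, avec v(0) = 24, donne la vitesse: v(t) = 24·exp(3·t). Nous avons la vitesse v(t) = 24·exp(3·t). En substituant t = log(3)/3: v(log(3)/3) = 72.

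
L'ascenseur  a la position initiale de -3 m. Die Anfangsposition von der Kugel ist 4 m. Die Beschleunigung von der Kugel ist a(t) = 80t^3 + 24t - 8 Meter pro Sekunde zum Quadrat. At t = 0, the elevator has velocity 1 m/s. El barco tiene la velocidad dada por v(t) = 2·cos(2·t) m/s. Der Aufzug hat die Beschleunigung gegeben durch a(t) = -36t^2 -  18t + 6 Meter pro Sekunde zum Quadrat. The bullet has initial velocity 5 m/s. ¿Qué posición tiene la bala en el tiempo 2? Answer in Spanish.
Partiendo de la aceleración a(t) = 80·t^3 + 24·t - 8, tomamos 2 integrales. La antiderivada de la aceleración es la velocidad. Usando v(0) = 5, obtenemos v(t) = 20·t^4 + 12·t^2 - 8·t + 5. Integrando la velocidad y usando la condición inicial x(0) = 4, obtenemos x(t) = 4·t^5 + 4·t^3 - 4·t^2 + 5·t + 4. De la ecuación de la posición x(t) = 4·t^5 + 4·t^3 - 4·t^2 + 5·t + 4, sustituimos t = 2 para obtener x = 158.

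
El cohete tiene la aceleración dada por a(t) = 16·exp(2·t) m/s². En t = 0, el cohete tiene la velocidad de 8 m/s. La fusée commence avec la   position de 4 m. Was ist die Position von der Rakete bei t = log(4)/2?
Wir müssen das Integral unserer Gleichung für die Beschleunigung a(t) = 16·exp(2·t) 2-mal finden. Die Stammfunktion von der Beschleunigung ist die Geschwindigkeit. Mit v(0) = 8 erhalten wir v(t) = 8·exp(2·t). Die Stammfunktion von der Geschwindigkeit, mit x(0) = 4, ergibt die Position: x(t) = 4·exp(2·t). Aus der Gleichung für die Position x(t) = 4·exp(2·t), setzen wir t = log(4)/2 ein und erhalten x = 16.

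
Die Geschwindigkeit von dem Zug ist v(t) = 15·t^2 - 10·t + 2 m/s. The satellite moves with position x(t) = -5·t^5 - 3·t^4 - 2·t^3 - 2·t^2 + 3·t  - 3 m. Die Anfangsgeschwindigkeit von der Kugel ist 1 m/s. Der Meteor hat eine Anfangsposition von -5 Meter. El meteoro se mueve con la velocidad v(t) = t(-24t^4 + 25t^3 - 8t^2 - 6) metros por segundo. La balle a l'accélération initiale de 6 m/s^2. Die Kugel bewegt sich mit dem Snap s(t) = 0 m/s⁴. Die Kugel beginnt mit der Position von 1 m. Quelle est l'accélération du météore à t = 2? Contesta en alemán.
Ausgehend von der Geschwindigkeit v(t) = t·(-24·t^4 + 25·t^3 - 8·t^2 - 6), nehmen wir 1 Ableitung. Die Ableitung von der Geschwindigkeit ergibt die Beschleunigung: a(t) = -24·t^4 + 25·t^3 - 8·t^2 + t·(-96·t^3 + 75·t^2 - 16·t) - 6. Aus der Gleichung für die Beschleunigung a(t) = -24·t^4 + 25·t^3 - 8·t^2 + t·(-96·t^3 + 75·t^2 - 16·t) - 6, setzen wir t = 2 ein und erhalten a = -1222.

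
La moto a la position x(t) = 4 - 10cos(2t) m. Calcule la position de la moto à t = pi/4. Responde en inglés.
Using x(t) = 4 - 10·cos(2·t) and substituting t = pi/4, we find x = 4.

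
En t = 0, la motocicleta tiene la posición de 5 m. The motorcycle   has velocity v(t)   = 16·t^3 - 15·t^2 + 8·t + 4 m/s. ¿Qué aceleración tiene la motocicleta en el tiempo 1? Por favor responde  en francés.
Pour résoudre ceci, nous devons prendre 1 dérivée de notre équation de la vitesse v(t) = 16·t^3 - 15·t^2 + 8·t + 4. En dérivant la vitesse, nous obtenons l'accélération: a(t) = 48·t^2 - 30·t + 8. En utilisant a(t) = 48·t^2 - 30·t + 8 et en substituant t = 1, nous trouvons a = 26.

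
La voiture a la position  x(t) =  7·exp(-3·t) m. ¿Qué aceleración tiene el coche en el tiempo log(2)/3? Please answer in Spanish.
Partiendo de la posición x(t) = 7·exp(-3·t), tomamos 2 derivadas. Derivando la posición, obtenemos la velocidad: v(t) = -21·exp(-3·t). Derivando la velocidad, obtenemos la aceleración: a(t) = 63·exp(-3·t). Usando a(t) = 63·exp(-3·t) y sustituyendo t = log(2)/3, encontramos a = 63/2.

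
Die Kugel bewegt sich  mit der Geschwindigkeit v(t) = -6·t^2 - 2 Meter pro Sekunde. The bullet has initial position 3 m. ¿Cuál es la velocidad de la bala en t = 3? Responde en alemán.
Wir haben die Geschwindigkeit v(t) = -6·t^2 - 2. Durch Einsetzen von t = 3: v(3) = -56.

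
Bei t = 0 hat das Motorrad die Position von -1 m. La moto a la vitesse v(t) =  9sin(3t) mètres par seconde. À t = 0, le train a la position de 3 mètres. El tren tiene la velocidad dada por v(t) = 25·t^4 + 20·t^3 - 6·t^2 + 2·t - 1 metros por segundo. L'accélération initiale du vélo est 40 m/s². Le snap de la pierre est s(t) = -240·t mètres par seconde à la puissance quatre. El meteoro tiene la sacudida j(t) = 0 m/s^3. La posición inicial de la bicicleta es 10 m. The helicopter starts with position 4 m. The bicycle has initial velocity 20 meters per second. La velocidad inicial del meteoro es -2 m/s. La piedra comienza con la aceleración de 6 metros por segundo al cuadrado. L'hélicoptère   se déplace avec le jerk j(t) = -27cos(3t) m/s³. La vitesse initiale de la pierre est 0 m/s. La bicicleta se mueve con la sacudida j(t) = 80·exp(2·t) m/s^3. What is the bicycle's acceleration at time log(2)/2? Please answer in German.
Um dies zu lösen, müssen wir 1 Stammfunktion unserer Gleichung für den Ruck j(t) = 80·exp(2·t) finden. Mit ∫j(t)dt und Anwendung von a(0) = 40, finden wir a(t) = 40·exp(2·t). Aus der Gleichung für die Beschleunigung a(t) = 40·exp(2·t), setzen wir t = log(2)/2 ein und erhalten a = 80.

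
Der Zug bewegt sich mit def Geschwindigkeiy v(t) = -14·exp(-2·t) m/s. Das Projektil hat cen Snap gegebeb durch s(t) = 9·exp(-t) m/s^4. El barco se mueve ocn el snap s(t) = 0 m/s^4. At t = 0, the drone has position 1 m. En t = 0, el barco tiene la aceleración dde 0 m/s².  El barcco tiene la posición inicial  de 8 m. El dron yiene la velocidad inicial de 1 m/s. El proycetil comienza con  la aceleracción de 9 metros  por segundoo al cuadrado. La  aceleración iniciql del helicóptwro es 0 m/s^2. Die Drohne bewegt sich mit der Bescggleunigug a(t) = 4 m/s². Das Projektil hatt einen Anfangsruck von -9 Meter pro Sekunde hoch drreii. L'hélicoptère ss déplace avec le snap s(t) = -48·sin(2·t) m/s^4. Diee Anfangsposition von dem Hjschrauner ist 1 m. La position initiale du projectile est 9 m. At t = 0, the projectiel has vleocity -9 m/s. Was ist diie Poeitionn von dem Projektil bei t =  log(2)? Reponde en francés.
En partant du snap s(t) = 9·exp(-t), nous prenons 4 primitives. L'intégrale du snap est le jerk. En utilisant j(0) = -9, nous obtenons j(t) = -9·exp(-t). La primitive du jerk, avec a(0) = 9, donne l'accélération: a(t) = 9·exp(-t). L'intégrale de l'accélération, avec v(0) = -9, donne la vitesse: v(t) = -9·exp(-t). L'intégrale de la vitesse est la position. En utilisant x(0) = 9, nous obtenons x(t) = 9·exp(-t). Nous avons la position x(t) = 9·exp(-t). En substituant t = log(2): x(log(2)) = 9/2.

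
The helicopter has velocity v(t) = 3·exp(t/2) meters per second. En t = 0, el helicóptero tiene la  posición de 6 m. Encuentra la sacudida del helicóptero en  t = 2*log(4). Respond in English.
To solve this, we need to take 2 derivatives of our velocity equation v(t) = 3·exp(t/2). Differentiating velocity, we get acceleration: a(t) = 3·exp(t/2)/2. Differentiating acceleration, we get jerk: j(t) = 3·exp(t/2)/4. From the given jerk equation j(t) = 3·exp(t/2)/4, we substitute t = 2*log(4) to get j = 3.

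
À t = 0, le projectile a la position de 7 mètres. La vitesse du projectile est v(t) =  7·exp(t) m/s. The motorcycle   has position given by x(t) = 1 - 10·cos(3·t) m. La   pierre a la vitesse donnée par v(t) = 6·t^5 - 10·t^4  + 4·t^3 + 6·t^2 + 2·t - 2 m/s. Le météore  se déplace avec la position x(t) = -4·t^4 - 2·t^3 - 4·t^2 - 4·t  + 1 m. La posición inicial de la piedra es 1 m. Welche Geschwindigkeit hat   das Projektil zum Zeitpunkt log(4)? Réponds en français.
En utilisant v(t) = 7·exp(t) et en substituant t = log(4), nous trouvons v = 28.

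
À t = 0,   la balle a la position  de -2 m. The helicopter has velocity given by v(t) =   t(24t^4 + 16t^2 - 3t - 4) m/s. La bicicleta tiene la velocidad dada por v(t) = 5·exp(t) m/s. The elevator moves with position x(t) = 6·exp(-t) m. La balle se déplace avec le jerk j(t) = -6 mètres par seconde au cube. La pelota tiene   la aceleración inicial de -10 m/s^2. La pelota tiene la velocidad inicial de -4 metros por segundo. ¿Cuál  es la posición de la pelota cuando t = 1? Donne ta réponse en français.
En partant du jerk j(t) = -6, nous prenons 3 intégrales. En prenant ∫j(t)dt et en appliquant a(0) = -10, nous trouvons a(t) = -6·t - 10. L'intégrale de l'accélération est la vitesse. En utilisant v(0) = -4, nous obtenons v(t) = -3·t^2 - 10·t - 4. En intégrant la vitesse et en utilisant la condition initiale x(0) = -2, nous obtenons x(t) = -t^3 - 5·t^2 - 4·t - 2. De l'équation de la position x(t) = -t^3 - 5·t^2 - 4·t - 2, nous substituons t = 1 pour obtenir x = -12.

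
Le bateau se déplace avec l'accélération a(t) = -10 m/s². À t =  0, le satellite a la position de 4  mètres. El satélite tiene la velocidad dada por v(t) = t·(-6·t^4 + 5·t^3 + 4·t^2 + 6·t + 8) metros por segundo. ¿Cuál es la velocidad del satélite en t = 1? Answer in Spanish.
Usando v(t) = t·(-6·t^4 + 5·t^3 + 4·t^2 + 6·t + 8) y sustituyendo t = 1, encontramos v = 17.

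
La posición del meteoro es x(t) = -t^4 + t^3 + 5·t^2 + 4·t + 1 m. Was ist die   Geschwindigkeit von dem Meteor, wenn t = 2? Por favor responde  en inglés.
Starting from position x(t) = -t^4 + t^3 + 5·t^2 + 4·t + 1, we take 1 derivative. Differentiating position, we get velocity: v(t) = -4·t^3 + 3·t^2 + 10·t + 4. We have velocity v(t) = -4·t^3 + 3·t^2 + 10·t + 4. Substituting t = 2: v(2) = 4.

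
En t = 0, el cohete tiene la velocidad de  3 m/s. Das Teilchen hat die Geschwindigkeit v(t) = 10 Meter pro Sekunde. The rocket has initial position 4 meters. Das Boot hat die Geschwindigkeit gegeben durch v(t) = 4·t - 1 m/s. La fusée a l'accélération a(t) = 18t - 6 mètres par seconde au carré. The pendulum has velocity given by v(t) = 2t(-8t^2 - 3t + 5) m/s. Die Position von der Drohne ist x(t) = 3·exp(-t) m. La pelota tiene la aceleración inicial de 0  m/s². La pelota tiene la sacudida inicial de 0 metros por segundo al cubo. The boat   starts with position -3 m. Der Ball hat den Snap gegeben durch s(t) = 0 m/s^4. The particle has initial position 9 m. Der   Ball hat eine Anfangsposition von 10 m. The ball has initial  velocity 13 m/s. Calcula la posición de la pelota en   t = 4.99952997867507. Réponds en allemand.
Ausgehend von dem Snap s(t) = 0, nehmen wir 4 Stammfunktionen. Durch Integration von dem Snap und Verwendung der Anfangsbedingung j(0) = 0, erhalten wir j(t) = 0. Mit ∫j(t)dt und Anwendung von a(0) = 0, finden wir a(t) = 0. Das Integral von der Beschleunigung ist die Geschwindigkeit. Mit v(0) = 13 erhalten wir v(t) = 13. Das Integral von der Geschwindigkeit ist die Position. Mit x(0) = 10 erhalten wir x(t) = 13·t + 10. Aus der Gleichung für die Position x(t) = 13·t + 10, setzen wir t = 4.99952997867507 ein und erhalten x = 74.9938897227759.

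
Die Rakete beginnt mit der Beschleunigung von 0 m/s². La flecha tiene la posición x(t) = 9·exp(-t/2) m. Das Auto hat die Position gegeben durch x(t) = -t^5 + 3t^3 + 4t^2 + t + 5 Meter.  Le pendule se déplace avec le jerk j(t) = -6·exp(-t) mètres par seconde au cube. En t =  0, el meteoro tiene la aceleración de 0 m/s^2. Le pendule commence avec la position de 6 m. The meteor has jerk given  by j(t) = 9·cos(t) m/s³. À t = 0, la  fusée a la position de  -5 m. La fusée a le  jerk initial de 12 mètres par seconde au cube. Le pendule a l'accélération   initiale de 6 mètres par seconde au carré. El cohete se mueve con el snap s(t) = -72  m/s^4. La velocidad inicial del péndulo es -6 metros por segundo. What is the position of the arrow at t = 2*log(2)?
Using x(t) = 9·exp(-t/2) and substituting t = 2*log(2), we find x = 9/2.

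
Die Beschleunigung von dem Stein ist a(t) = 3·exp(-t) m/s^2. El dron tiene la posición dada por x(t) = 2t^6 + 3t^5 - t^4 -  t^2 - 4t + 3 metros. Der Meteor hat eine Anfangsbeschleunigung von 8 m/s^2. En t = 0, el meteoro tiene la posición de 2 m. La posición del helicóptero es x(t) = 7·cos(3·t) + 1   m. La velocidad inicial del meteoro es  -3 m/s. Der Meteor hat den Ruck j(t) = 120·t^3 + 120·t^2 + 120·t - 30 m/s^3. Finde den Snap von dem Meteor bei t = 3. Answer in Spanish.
Partiendo de la sacudida j(t) = 120·t^3 + 120·t^2 + 120·t - 30, tomamos 1 derivada. Derivando la sacudida, obtenemos el snap: s(t) = 360·t^2 + 240·t + 120. Tenemos el snap s(t) = 360·t^2 + 240·t + 120. Sustituyendo t = 3: s(3) = 4080.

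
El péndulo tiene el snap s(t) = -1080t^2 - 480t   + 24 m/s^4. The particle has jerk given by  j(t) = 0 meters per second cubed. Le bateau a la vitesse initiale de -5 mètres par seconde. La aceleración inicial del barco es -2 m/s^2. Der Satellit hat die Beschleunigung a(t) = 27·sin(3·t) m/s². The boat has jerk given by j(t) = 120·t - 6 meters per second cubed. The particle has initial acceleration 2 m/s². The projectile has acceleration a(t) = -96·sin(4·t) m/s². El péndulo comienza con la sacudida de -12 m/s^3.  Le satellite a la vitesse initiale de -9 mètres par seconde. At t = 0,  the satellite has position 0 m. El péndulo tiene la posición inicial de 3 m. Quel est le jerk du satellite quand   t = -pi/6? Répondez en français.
Nous devons dériver notre équation de l'accélération a(t) = 27·sin(3·t) 1 fois. En prenant d/dt de a(t), nous trouvons j(t) = 81·cos(3·t). En utilisant j(t) = 81·cos(3·t) et en substituant t = -pi/6, nous trouvons j = 0.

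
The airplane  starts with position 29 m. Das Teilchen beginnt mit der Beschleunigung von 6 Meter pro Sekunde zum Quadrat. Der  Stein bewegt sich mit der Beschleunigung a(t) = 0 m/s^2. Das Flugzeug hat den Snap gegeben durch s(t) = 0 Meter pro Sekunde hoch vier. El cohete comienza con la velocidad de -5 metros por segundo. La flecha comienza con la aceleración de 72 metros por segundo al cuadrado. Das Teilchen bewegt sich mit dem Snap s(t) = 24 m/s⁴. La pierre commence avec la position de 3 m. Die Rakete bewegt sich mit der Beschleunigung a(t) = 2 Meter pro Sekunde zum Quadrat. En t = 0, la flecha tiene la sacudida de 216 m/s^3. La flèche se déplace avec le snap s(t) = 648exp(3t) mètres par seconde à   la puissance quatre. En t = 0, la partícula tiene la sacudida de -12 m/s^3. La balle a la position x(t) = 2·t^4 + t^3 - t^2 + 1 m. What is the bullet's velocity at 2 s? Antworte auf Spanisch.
Partiendo de la posición x(t) = 2·t^4 + t^3 - t^2 + 1, tomamos 1 derivada. Derivando la posición, obtenemos la velocidad: v(t) = 8·t^3 + 3·t^2 - 2·t. De la ecuación de la velocidad v(t) = 8·t^3 + 3·t^2 - 2·t, sustituimos t = 2 para obtener v = 72.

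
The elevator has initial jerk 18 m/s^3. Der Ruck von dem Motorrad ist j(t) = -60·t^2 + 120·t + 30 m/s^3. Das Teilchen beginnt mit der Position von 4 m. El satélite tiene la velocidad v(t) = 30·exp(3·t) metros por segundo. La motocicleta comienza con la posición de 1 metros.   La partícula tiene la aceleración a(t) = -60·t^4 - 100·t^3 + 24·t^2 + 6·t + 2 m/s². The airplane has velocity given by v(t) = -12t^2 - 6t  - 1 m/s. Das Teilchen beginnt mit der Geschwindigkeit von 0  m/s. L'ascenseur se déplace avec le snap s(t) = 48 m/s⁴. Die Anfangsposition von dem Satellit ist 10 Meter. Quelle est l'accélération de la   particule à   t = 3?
Nous avons l'accélération a(t) = -60·t^4 - 100·t^3 + 24·t^2 + 6·t + 2. En substituant t = 3: a(3) = -7324.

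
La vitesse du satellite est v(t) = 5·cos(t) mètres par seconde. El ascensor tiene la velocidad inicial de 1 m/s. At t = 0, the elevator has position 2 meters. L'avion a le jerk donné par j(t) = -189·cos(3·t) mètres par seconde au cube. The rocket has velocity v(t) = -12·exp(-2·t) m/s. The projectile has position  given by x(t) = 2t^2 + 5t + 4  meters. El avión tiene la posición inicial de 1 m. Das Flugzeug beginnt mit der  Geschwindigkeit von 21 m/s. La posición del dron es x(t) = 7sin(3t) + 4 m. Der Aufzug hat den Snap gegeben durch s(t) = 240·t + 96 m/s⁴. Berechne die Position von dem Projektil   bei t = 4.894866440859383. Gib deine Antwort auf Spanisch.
Tenemos la posición x(t) = 2·t^2 + 5·t + 4. Sustituyendo t = 4.894866440859383: x(4.894866440859383) = 76.3937671519997.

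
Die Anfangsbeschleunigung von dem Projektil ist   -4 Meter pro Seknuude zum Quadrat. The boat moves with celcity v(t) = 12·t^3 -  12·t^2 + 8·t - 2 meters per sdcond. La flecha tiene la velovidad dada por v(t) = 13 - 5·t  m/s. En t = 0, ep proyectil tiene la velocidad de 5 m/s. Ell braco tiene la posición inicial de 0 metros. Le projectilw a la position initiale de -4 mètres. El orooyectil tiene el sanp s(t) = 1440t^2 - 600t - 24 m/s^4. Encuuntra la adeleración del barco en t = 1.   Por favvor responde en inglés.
To solve this, we need to take 1 derivative of our velocity equation v(t) = 12·t^3 - 12·t^2 + 8·t - 2. Taking d/dt of v(t), we find a(t) = 36·t^2 - 24·t + 8. We have acceleration a(t) = 36·t^2 - 24·t + 8. Substituting t = 1: a(1) = 20.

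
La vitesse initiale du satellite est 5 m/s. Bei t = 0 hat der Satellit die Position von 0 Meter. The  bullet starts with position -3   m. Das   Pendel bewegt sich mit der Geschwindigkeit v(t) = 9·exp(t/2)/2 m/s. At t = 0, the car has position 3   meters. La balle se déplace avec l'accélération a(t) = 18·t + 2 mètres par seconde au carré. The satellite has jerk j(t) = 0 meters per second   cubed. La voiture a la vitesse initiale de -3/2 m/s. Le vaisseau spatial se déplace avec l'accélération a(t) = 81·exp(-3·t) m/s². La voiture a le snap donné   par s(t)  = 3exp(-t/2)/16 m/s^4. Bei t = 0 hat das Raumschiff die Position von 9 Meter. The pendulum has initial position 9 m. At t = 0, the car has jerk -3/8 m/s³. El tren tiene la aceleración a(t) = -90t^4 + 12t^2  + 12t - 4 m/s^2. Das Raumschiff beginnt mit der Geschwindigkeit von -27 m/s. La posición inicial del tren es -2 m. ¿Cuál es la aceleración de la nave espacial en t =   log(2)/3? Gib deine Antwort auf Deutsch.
Mit a(t) = 81·exp(-3·t) und Einsetzen von t = log(2)/3, finden wir a = 81/2.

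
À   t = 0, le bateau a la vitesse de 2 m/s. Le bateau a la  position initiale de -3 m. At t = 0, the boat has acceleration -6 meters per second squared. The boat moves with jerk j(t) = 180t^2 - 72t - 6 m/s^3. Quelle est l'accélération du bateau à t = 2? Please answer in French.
Nous devons intégrer notre équation du jerk j(t) = 180·t^2 - 72·t - 6 1 fois. En intégrant le jerk et en utilisant la condition initiale a(0) = -6, nous obtenons a(t) = 60·t^3 - 36·t^2 - 6·t - 6. Nous avons l'accélération a(t) = 60·t^3 - 36·t^2 - 6·t - 6. En substituant t = 2: a(2) = 318.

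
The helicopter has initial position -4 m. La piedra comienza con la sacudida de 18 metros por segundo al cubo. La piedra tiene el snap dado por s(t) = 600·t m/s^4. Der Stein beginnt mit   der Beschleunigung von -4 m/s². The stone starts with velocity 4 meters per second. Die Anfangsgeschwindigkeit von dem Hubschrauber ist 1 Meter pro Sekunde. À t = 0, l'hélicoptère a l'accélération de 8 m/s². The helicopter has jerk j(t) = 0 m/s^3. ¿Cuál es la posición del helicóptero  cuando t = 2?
Para resolver esto, necesitamos tomar 3 integrales de nuestra ecuación de la sacudida j(t) = 0. Tomando ∫j(t)dt y aplicando a(0) = 8, encontramos a(t) = 8. Integrando la aceleración y usando la condición inicial v(0) = 1, obtenemos v(t) = 8·t + 1. La integral de la velocidad es la posición. Usando x(0) = -4, obtenemos x(t) = 4·t^2 + t - 4. Usando x(t) = 4·t^2 + t - 4 y sustituyendo t = 2, encontramos x = 14.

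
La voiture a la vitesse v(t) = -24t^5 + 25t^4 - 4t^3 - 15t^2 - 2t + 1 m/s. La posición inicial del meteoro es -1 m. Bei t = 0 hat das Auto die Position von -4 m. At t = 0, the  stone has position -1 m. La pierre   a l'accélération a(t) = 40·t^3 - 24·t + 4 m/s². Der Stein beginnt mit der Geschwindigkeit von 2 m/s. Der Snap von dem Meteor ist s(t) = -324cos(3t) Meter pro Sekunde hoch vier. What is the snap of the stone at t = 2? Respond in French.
En partant de l'accélération a(t) = 40·t^3 - 24·t + 4, nous prenons 2 dérivées. La dérivée de l'accélération donne le jerk: j(t) = 120·t^2 - 24. La dérivée du jerk donne le snap: s(t) = 240·t. De l'équation du snap s(t) = 240·t, nous substituons t = 2 pour obtenir s = 480.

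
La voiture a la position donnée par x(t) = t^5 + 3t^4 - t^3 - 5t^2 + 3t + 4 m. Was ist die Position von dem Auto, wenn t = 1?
Wir haben die Position x(t) = t^5 + 3·t^4 - t^3 - 5·t^2 + 3·t + 4. Durch Einsetzen von t = 1: x(1) = 5.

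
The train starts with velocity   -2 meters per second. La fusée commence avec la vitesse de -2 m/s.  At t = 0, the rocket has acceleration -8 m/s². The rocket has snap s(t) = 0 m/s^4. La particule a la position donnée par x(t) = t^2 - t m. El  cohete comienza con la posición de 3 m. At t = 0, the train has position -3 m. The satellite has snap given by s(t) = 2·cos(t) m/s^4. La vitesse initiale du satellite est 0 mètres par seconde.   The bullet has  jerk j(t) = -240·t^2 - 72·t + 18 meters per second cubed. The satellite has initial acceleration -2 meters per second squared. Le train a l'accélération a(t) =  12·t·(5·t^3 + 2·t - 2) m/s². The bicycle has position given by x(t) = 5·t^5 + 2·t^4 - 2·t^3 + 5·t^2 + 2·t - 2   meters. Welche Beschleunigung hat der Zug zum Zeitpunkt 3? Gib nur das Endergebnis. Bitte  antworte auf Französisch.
À t = 3, a = 5004.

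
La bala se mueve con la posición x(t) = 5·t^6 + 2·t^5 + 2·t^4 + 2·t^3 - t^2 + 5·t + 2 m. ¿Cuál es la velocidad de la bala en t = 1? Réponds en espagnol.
Debemos derivar nuestra ecuación de la posición x(t) = 5·t^6 + 2·t^5 + 2·t^4 + 2·t^3 - t^2 + 5·t + 2 1 vez. Tomando d/dt de x(t), encontramos v(t) = 30·t^5 + 10·t^4 + 8·t^3 + 6·t^2 - 2·t + 5. De la ecuación de la velocidad v(t) = 30·t^5 + 10·t^4 + 8·t^3 + 6·t^2 - 2·t + 5, sustituimos t = 1 para obtener v = 57.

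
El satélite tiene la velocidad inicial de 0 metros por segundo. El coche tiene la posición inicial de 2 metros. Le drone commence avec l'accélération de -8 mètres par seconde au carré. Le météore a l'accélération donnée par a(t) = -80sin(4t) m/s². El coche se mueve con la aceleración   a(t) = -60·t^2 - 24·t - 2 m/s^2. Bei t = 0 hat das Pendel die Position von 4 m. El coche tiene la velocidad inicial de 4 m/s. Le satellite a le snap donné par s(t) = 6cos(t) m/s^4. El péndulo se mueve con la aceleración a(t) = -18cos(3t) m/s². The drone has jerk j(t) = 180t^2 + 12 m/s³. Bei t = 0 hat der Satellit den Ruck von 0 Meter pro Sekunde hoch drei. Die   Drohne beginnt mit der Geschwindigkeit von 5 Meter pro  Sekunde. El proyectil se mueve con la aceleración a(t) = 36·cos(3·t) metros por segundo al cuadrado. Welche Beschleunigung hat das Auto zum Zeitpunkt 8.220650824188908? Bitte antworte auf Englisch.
Using a(t) = -60·t^2 - 24·t - 2 and substituting t = 8.220650824188908, we find a = -4254.04161817480.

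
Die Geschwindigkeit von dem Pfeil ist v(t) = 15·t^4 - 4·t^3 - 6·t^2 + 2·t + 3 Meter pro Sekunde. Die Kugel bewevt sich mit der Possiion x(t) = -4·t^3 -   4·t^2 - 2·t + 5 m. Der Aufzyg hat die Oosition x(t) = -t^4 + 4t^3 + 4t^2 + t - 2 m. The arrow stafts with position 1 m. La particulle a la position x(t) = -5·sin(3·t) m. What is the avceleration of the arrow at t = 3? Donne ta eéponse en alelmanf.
Wir müssen unsere Gleichung für die Geschwindigkeit v(t) = 15·t^4 - 4·t^3 - 6·t^2 + 2·t + 3 1-mal ableiten. Mit d/dt von v(t) finden wir a(t) = 60·t^3 - 12·t^2 - 12·t + 2. Mit a(t) = 60·t^3 - 12·t^2 - 12·t + 2 und Einsetzen von t = 3, finden wir a = 1478.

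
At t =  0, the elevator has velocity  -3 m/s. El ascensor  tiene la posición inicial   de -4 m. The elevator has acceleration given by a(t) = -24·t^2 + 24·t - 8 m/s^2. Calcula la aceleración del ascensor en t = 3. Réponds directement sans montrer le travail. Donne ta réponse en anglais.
At t = 3, a = -152.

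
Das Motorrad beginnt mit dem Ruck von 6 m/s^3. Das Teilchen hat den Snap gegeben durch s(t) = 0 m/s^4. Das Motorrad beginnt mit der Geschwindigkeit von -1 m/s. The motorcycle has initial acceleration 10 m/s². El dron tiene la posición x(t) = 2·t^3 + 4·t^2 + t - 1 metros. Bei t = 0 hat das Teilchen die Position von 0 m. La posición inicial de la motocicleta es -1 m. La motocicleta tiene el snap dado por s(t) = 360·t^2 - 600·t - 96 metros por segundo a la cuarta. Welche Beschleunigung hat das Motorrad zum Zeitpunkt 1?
Wir müssen unsere Gleichung für den Snap s(t) = 360·t^2 - 600·t - 96 2-mal integrieren. Die Stammfunktion von dem Snap, mit j(0) = 6, ergibt den Ruck: j(t) = 120·t^3 - 300·t^2 - 96·t + 6. Mit ∫j(t)dt und Anwendung von a(0) = 10, finden wir a(t) = 30·t^4 - 100·t^3 - 48·t^2 + 6·t + 10. Mit a(t) = 30·t^4 - 100·t^3 - 48·t^2 + 6·t + 10 und Einsetzen von t = 1, finden wir a = -102.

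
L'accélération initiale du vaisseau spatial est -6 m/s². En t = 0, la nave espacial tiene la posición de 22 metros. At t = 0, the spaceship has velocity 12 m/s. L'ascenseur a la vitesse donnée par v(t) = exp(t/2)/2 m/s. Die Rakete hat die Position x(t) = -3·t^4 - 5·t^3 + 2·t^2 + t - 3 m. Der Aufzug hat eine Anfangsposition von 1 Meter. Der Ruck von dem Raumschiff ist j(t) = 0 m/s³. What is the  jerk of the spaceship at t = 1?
We have jerk j(t) = 0. Substituting t = 1: j(1) = 0.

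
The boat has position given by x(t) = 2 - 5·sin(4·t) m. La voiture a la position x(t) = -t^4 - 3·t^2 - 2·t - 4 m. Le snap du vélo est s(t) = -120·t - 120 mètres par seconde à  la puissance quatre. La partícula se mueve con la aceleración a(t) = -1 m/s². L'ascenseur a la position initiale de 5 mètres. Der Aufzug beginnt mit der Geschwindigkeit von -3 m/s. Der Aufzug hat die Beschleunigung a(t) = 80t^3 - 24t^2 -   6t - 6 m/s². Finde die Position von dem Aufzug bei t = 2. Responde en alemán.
Wir müssen die Stammfunktion unserer Gleichung für die Beschleunigung a(t) = 80·t^3 - 24·t^2 - 6·t - 6 2-mal finden. Die Stammfunktion von der Beschleunigung ist die Geschwindigkeit. Mit v(0) = -3 erhalten wir v(t) = 20·t^4 - 8·t^3 - 3·t^2 - 6·t - 3. Das Integral von der Geschwindigkeit, mit x(0) = 5, ergibt die Position: x(t) = 4·t^5 - 2·t^4 - t^3 - 3·t^2 - 3·t + 5. Aus der Gleichung für die Position x(t) = 4·t^5 - 2·t^4 - t^3 - 3·t^2 - 3·t + 5, setzen wir t = 2 ein und erhalten x = 75.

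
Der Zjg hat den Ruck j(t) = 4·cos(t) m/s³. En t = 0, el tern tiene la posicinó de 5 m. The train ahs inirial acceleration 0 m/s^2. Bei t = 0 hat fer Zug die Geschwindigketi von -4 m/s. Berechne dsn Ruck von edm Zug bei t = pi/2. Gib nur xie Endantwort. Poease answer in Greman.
Der Ruck bei t = pi/2 ist j = 0.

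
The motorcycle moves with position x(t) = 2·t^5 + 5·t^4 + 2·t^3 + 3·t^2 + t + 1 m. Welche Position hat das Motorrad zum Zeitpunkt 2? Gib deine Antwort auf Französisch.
Nous avons la position x(t) = 2·t^5 + 5·t^4 + 2·t^3 + 3·t^2 + t + 1. En substituant t = 2: x(2) = 175.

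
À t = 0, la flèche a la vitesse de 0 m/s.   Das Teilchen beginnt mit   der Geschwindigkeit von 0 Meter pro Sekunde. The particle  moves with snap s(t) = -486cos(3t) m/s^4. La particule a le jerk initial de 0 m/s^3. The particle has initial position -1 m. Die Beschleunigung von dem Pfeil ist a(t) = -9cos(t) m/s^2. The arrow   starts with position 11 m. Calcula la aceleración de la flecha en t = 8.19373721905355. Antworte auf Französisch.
De l'équation de l'accélération a(t) = -9·cos(t), nous substituons t = 8.19373721905355 pour obtenir a = 2.99930992987535.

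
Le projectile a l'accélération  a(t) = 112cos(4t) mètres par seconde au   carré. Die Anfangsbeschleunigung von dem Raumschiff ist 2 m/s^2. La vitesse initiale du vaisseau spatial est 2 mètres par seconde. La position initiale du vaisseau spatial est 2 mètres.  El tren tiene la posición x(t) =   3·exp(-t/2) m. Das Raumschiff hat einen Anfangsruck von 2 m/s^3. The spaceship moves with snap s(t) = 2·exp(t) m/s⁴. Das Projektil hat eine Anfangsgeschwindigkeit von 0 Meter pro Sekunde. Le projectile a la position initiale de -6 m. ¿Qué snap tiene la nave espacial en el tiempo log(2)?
Tenemos el snap s(t) = 2·exp(t). Sustituyendo t = log(2): s(log(2)) = 4.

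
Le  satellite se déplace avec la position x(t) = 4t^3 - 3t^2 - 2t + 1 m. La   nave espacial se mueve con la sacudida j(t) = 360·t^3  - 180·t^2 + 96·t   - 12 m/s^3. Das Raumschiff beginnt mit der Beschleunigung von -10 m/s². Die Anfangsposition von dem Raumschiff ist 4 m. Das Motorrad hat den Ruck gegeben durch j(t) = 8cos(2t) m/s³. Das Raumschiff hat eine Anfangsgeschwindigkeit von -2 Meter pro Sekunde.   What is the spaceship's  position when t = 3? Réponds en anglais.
To solve this, we need to take 3 antiderivatives of our jerk equation j(t) = 360·t^3 - 180·t^2 + 96·t - 12. The antiderivative of jerk, with a(0) = -10, gives acceleration: a(t) = 90·t^4 - 60·t^3 + 48·t^2 - 12·t - 10. Taking ∫a(t)dt and applying v(0) = -2, we find v(t) = 18·t^5 - 15·t^4 + 16·t^3 - 6·t^2 - 10·t - 2. Finding the integral of v(t) and using x(0) = 4: x(t) = 3·t^6 - 3·t^5 + 4·t^4 - 2·t^3 - 5·t^2 - 2·t + 4. We have position x(t) = 3·t^6 - 3·t^5 + 4·t^4 - 2·t^3 - 5·t^2 - 2·t + 4. Substituting t = 3: x(3) = 1681.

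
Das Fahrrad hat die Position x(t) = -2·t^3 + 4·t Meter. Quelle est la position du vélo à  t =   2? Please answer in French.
De l'équation de la position x(t) = -2·t^3 + 4·t, nous substituons t = 2 pour obtenir x = -8.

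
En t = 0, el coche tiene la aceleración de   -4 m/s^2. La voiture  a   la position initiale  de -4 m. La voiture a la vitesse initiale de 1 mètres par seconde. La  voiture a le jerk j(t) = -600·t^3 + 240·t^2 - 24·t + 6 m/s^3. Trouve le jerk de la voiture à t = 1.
Nous avons le jerk j(t) = -600·t^3 + 240·t^2 - 24·t + 6. En substituant t = 1: j(1) = -378.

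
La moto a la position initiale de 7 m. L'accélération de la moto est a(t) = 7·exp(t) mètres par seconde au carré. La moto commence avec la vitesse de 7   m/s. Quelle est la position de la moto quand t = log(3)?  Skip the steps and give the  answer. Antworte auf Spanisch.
La posición en t = log(3) es x = 21.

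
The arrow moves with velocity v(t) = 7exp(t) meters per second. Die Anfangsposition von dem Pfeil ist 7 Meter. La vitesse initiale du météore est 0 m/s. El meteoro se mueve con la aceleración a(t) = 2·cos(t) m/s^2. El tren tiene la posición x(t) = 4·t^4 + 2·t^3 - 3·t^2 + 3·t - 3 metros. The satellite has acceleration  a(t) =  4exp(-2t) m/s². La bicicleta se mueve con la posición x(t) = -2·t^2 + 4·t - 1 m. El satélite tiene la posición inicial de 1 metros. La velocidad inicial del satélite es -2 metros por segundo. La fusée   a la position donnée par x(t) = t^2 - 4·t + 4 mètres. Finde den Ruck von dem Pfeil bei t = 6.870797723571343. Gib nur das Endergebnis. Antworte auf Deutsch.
j(6.870797723571343) = 6746.01927338367.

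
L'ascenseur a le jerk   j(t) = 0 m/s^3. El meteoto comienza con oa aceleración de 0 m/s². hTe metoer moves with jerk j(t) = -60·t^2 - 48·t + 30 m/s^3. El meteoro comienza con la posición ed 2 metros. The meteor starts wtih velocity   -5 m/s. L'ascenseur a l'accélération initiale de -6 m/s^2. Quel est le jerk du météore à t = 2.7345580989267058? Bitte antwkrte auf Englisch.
Using j(t) = -60·t^2 - 48·t + 30 and substituting t = 2.7345580989267058, we find j = -549.927268532820.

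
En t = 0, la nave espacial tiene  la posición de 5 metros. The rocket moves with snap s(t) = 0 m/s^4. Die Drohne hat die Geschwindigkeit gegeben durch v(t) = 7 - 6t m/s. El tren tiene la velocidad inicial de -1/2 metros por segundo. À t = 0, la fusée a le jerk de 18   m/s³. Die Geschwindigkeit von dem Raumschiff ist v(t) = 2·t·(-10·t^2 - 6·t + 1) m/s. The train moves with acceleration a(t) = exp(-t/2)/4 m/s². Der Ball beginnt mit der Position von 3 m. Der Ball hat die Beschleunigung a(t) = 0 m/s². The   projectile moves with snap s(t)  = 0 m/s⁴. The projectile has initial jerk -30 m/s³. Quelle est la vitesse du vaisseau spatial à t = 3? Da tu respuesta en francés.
En utilisant v(t) = 2·t·(-10·t^2 - 6·t + 1) et en substituant t = 3, nous trouvons v = -642.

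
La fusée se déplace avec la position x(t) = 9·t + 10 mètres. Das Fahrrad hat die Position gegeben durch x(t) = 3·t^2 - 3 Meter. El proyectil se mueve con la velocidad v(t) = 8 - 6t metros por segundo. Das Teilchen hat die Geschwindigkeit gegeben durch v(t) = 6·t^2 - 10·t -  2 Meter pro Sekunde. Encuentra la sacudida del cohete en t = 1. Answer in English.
We must differentiate our position equation x(t) = 9·t + 10 3 times. The derivative of position gives velocity: v(t) = 9. Differentiating velocity, we get acceleration: a(t) = 0. The derivative of acceleration gives jerk: j(t) = 0. Using j(t) = 0 and substituting t = 1, we find j = 0.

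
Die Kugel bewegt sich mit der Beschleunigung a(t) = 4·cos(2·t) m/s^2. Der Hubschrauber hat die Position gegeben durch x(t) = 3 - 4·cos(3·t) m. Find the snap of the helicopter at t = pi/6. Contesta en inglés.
Starting from position x(t) = 3 - 4·cos(3·t), we take 4 derivatives. The derivative of position gives velocity: v(t) = 12·sin(3·t). The derivative of velocity gives acceleration: a(t) = 36·cos(3·t). Differentiating acceleration, we get jerk: j(t) = -108·sin(3·t). Taking d/dt of j(t), we find s(t) = -324·cos(3·t). We have snap s(t) = -324·cos(3·t). Substituting t = pi/6: s(pi/6) = 0.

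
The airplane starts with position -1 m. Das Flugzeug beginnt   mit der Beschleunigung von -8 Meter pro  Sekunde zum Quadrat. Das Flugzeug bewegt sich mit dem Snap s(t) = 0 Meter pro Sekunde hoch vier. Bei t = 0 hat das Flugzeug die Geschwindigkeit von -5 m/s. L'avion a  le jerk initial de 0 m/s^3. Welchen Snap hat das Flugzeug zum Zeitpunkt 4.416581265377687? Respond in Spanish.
De la ecuación del snap s(t) = 0, sustituimos t = 4.416581265377687 para obtener s = 0.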